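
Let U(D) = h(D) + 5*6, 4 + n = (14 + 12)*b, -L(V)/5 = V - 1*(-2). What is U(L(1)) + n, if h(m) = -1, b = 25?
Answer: 675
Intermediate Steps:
L(V) = -10 - 5*V (L(V) = -5*(V - 1*(-2)) = -5*(V + 2) = -5*(2 + V) = -10 - 5*V)
n = 646 (n = -4 + (14 + 12)*25 = -4 + 26*25 = -4 + 650 = 646)
U(D) = 29 (U(D) = -1 + 5*6 = -1 + 30 = 29)
U(L(1)) + n = 29 + 646 = 675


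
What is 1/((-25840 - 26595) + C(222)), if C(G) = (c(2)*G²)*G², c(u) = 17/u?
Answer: 1/20645705141 ≈ 4.8436e-11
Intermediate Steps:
C(G) = 17*G⁴/2 (C(G) = ((17/2)*G²)*G² = ((17*(½))*G²)*G² = (17*G²/2)*G² = 17*G⁴/2)
1/((-25840 - 26595) + C(222)) = 1/((-25840 - 26595) + (17/2)*222⁴) = 1/(-52435 + (17/2)*2428912656) = 1/(-52435 + 20645757576) = 1/20645705141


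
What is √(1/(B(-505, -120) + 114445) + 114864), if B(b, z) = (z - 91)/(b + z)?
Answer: √36729938169612620009/17882084 ≈ 338.92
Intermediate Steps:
B(b, z) = (-91 + z)/(b + z)
√(1/(B(-505, -120) + 114445) + 114864) = √(1/((-91 - 120)/(-505 - 120) + 114445) + 114864) = √(1/(-211/(-625) + 114445) + 114864) = √(1/(-1/625*(-211) + 114445) + 114864) = √(1/(211/625 + 114445) + 114864) = √(1/(71528336/625) + 114864) = √(625/71528336 + 114864) = √(8216030786929/71528336) = √36729938169612620009/17882084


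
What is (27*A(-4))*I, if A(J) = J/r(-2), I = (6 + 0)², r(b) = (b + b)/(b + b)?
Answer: -3888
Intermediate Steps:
r(b) = 1 (r(b) = (2*b)/((2*b)) = (2*b)*(1/(2*b)) = 1)
I = 36 (I = 6² = 36)
A(J) = J (A(J) = J/1 = J*1 = J)
(27*A(-4))*I = (27*(-4))*36 = -108*36 = -3888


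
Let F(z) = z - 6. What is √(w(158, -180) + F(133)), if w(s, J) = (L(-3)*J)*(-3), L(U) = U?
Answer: I*√1493 ≈ 38.639*I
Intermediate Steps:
F(z) = -6 + z
w(s, J) = 9*J (w(s, J) = -3*J*(-3) = 9*J)
√(w(158, -180) + F(133)) = √(9*(-180) + (-6 + 133)) = √(-1620 + 127) = √(-1493) = I*√1493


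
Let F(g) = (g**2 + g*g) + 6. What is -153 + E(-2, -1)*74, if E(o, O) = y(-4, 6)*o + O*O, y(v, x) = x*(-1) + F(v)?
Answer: -4815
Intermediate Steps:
F(g) = 6 + 2*g**2 (F(g) = (g**2 + g**2) + 6 = 2*g**2 + 6 = 6 + 2*g**2)
y(v, x) = 6 - x + 2*v**2 (y(v, x) = x*(-1) + (6 + 2*v**2) = -x + (6 + 2*v**2) = 6 - x + 2*v**2)
E(o, O) = O**2 + 32*o (E(o, O) = (6 - 1*6 + 2*(-4)**2)*o + O*O = (6 - 6 + 2*16)*o + O**2 = (6 - 6 + 32)*o + O**2 = 32*o + O**2 = O**2 + 32*o)
-153 + E(-2, -1)*74 = -153 + ((-1)**2 + 32*(-2))*74 = -153 + (1 - 64)*74 = -153 - 63*74 = -153 - 4662 = -4815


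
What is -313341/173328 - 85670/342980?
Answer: -2038645099/990800624 ≈ -2.0576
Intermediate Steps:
-313341/173328 - 85670/342980 = -313341*1/173328 - 85670*1/342980 = -104447/57776 - 8567/34298 = -2038645099/990800624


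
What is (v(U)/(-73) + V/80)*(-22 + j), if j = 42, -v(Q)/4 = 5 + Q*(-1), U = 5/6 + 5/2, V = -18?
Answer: -1171/438 ≈ -2.6735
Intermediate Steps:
U = 10/3 (U = 5*(⅙) + 5*(½) = ⅚ + 5/2 = 10/3 ≈ 3.3333)
v(Q) = -20 + 4*Q (v(Q) = -4*(5 + Q*(-1)) = -4*(5 - Q) = -20 + 4*Q)
(v(U)/(-73) + V/80)*(-22 + j) = ((-20 + 4*(10/3))/(-73) - 18/80)*(-22 + 42) = ((-20 + 40/3)*(-1/73) - 18*1/80)*20 = (-20/3*(-1/73) - 9/40)*20 = (20/219 - 9/40)*20 = -1171/8760*20 = -1171/438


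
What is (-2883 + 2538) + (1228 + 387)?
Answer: 1270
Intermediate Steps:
(-2883 + 2538) + (1228 + 387) = -345 + 1615 = 1270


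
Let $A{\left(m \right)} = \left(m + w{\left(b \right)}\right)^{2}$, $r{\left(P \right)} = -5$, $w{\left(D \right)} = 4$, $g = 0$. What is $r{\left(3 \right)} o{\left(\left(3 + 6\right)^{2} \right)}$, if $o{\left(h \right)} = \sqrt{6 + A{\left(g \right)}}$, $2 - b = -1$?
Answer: $- 5 \sqrt{22} \approx -23.452$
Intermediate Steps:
$b = 3$ ($b = 2 - -1 = 2 + 1 = 3$)
$A{\left(m \right)} = \left(4 + m\right)^{2}$ ($A{\left(m \right)} = \left(m + 4\right)^{2} = \left(4 + m\right)^{2}$)
$o{\left(h \right)} = \sqrt{22}$ ($o{\left(h \right)} = \sqrt{6 + \left(4 + 0\right)^{2}} = \sqrt{6 + 4^{2}} = \sqrt{6 + 16} = \sqrt{22}$)
$r{\left(3 \right)} o{\left(\left(3 + 6\right)^{2} \right)} = - 5 \sqrt{22}$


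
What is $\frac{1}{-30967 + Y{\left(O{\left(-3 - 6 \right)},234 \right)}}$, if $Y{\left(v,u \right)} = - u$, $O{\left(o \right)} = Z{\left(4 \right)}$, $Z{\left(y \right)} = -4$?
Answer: $- \frac{1}{31201} \approx -3.205 \cdot 10^{-5}$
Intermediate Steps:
$O{\left(o \right)} = -4$
$\frac{1}{-30967 + Y{\left(O{\left(-3 - 6 \right)},234 \right)}} = \frac{1}{-30967 - 234} = \frac{1}{-31201} = - \frac{1}{31201}$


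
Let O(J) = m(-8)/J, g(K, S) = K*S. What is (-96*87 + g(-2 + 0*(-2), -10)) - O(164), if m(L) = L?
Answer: -341610/41 ≈ -8332.0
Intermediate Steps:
O(J) = -8/J
(-96*87 + g(-2 + 0*(-2), -10)) - O(164) = (-96*87 + (-2 + 0*(-2))*(-10)) - (-8)/164 = (-8352 + (-2 + 0)*(-10)) - (-8)/164 = (-8352 - 2*(-10)) - 1*(-2/41) = (-8352 + 20) + 2/41 = -8332 + 2/41 = -341610/41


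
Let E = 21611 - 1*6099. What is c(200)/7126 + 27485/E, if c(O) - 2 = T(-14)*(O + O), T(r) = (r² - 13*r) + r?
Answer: 175316881/7895608 ≈ 22.204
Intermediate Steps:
T(r) = r² - 12*r
E = 15512 (E = 21611 - 6099 = 15512)
c(O) = 2 + 728*O (c(O) = 2 + (-14*(-12 - 14))*(O + O) = 2 + (-14*(-26))*(2*O) = 2 + 364*(2*O) = 2 + 728*O)
c(200)/7126 + 27485/E = (2 + 728*200)/7126 + 27485/15512 = (2 + 145600)*(1/7126) + 27485*(1/15512) = 145602*(1/7126) + 27485/15512 = 72801/3563 + 27485/15512 = 175316881/7895608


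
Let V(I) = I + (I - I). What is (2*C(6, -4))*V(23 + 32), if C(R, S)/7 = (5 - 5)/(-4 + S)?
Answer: 0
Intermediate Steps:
C(R, S) = 0 (C(R, S) = 7*((5 - 5)/(-4 + S)) = 7*(0/(-4 + S)) = 7*0 = 0)
V(I) = I (V(I) = I + 0 = I)
(2*C(6, -4))*V(23 + 32) = (2*0)*(23 + 32) = 0*55 = 0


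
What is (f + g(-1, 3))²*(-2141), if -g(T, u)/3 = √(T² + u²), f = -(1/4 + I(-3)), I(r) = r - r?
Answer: -3085181/16 - 6423*√10/2 ≈ -2.0298e+5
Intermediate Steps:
I(r) = 0
f = -¼ (f = -(1/4 + 0) = -(¼ + 0) = -1*¼ = -¼ ≈ -0.25000)
g(T, u) = -3*√(T² + u²)
(f + g(-1, 3))²*(-2141) = (-¼ - 3*√((-1)² + 3²))²*(-2141) = (-¼ - 3*√(1 + 9))²*(-2141) = (-¼ - 3*√10)²*(-2141) = -2141*(-¼ - 3*√10)²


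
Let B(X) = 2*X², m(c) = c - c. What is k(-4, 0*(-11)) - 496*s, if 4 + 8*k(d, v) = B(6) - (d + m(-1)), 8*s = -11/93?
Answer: 49/3 ≈ 16.333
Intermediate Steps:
m(c) = 0
s = -11/744 (s = (-11/93)/8 = (-11*1/93)/8 = (⅛)*(-11/93) = -11/744 ≈ -0.014785)
k(d, v) = 17/2 - d/8 (k(d, v) = -½ + (2*6² - (d + 0))/8 = -½ + (2*36 - d)/8 = -½ + (72 - d)/8 = -½ + (9 - d/8) = 17/2 - d/8)
k(-4, 0*(-11)) - 496*s = (17/2 - ⅛*(-4)) - 496*(-11/744) = (17/2 + ½) + 22/3 = 9 + 22/3 = 49/3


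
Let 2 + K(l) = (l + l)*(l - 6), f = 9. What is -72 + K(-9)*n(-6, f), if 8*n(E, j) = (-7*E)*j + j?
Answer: 25785/2 ≈ 12893.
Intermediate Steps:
n(E, j) = j/8 - 7*E*j/8 (n(E, j) = ((-7*E)*j + j)/8 = (-7*E*j + j)/8 = (j - 7*E*j)/8 = j/8 - 7*E*j/8)
K(l) = -2 + 2*l*(-6 + l) (K(l) = -2 + (l + l)*(l - 6) = -2 + (2*l)*(-6 + l) = -2 + 2*l*(-6 + l))
-72 + K(-9)*n(-6, f) = -72 + (-2 - 12*(-9) + 2*(-9)²)*((⅛)*9*(1 - 7*(-6))) = -72 + (-2 + 108 + 2*81)*((⅛)*9*(1 + 42)) = -72 + (-2 + 108 + 162)*((⅛)*9*43) = -72 + 268*(387/8) = -72 + 25929/2 = 25785/2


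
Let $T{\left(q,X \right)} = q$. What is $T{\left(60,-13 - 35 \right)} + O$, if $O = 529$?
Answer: $589$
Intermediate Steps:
$T{\left(60,-13 - 35 \right)} + O = 60 + 529 = 589$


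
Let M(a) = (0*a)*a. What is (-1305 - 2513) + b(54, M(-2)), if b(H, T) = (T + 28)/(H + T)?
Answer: -103072/27 ≈ -3817.5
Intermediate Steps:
M(a) = 0 (M(a) = 0*a = 0)
b(H, T) = (28 + T)/(H + T)
(-1305 - 2513) + b(54, M(-2)) = (-1305 - 2513) + (28 + 0)/(54 + 0) = -3818 + 28/54 = -3818 + (1/54)*28 = -3818 + 14/27 = -103072/27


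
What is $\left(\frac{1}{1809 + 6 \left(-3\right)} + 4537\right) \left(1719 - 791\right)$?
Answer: $\frac{7540712704}{1791} \approx 4.2103 \cdot 10^{6}$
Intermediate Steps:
$\left(\frac{1}{1809 + 6 \left(-3\right)} + 4537\right) \left(1719 - 791\right) = \left(\frac{1}{1809 - 18} + 4537\right) 928 = \left(\frac{1}{1791} + 4537\right) 928 = \frac{8125768}{1791} \cdot 928 = \frac{7540712704}{1791}$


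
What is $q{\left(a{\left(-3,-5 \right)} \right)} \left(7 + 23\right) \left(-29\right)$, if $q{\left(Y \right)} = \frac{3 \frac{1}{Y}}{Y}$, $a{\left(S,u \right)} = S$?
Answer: $-290$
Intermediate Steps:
$q{\left(Y \right)} = \frac{3}{Y^{2}}$
$q{\left(a{\left(-3,-5 \right)} \right)} \left(7 + 23\right) \left(-29\right) = \frac{3}{9} \left(7 + 23\right) \left(-29\right) = 3 \cdot \frac{1}{9} \cdot 30 \left(-29\right) = \frac{1}{3} \left(-870\right) = -290$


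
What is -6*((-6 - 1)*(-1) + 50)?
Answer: -342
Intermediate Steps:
-6*((-6 - 1)*(-1) + 50) = -6*(-7*(-1) + 50) = -6*(7 + 50) = -6*57 = -342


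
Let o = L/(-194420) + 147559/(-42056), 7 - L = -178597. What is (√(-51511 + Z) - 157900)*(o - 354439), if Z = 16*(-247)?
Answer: 5720157318420656045/102206594 - 724529109362971*I*√55463/2044131880 ≈ 5.5967e+10 - 8.3474e+7*I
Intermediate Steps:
L = 178604 (L = 7 - 1*(-178597) = 7 + 178597 = 178604)
Z = -3952
o = -9049947651/2044131880 (o = 178604/(-194420) + 147559/(-42056) = 178604*(-1/194420) + 147559*(-1/42056) = -44651/48605 - 147559/42056 = -9049947651/2044131880 ≈ -4.4273)
(√(-51511 + Z) - 157900)*(o - 354439) = (√(-51511 - 3952) - 157900)*(-9049947651/2044131880 - 354439) = (√(-55463) - 157900)*(-724529109362971/2044131880) = (I*√55463 - 157900)*(-724529109362971/2044131880) = (-157900 + I*√55463)*(-724529109362971/2044131880) = 5720157318420656045/102206594 - 724529109362971*I*√55463/2044131880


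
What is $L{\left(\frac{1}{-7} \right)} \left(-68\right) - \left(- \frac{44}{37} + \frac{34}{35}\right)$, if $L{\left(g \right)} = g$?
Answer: $\frac{12862}{1295} \approx 9.9321$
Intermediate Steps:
$L{\left(\frac{1}{-7} \right)} \left(-68\right) - \left(- \frac{44}{37} + \frac{34}{35}\right) = \frac{1}{-7} \left(-68\right) - \left(- \frac{44}{37} + \frac{34}{35}\right) = \left(- \frac{1}{7}\right) \left(-68\right) - - \frac{282}{1295} = \frac{68}{7} + \left(- \frac{34}{35} + \frac{44}{37}\right) = \frac{68}{7} + \frac{282}{1295} = \frac{12862}{1295}$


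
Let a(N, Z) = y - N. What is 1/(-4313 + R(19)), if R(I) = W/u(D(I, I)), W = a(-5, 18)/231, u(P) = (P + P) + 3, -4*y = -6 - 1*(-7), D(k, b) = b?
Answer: -37884/163393673 ≈ -0.00023186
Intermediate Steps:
y = -¼ (y = -(-6 - 1*(-7))/4 = -(-6 + 7)/4 = -¼*1 = -¼ ≈ -0.25000)
a(N, Z) = -¼ - N
u(P) = 3 + 2*P (u(P) = 2*P + 3 = 3 + 2*P)
W = 19/924 (W = (-¼ - 1*(-5))/231 = (-¼ + 5)*(1/231) = (19/4)*(1/231) = 19/924 ≈ 0.020563)
R(I) = 19/(924*(3 + 2*I))
1/(-4313 + R(19)) = 1/(-4313 + 19/(924*(3 + 2*19))) = 1/(-4313 + 19/(924*(3 + 38))) = 1/(-4313 + (19/924)/41) = 1/(-4313 + (19/924)*(1/41)) = 1/(-4313 + 19/37884) = 1/(-163393673/37884) = -37884/163393673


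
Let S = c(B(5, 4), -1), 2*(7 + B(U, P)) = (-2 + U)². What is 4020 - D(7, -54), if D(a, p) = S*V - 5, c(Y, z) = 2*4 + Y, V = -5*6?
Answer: 4190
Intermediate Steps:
B(U, P) = -7 + (-2 + U)²/2
V = -30
c(Y, z) = 8 + Y
S = 11/2 (S = 8 + (-7 + (-2 + 5)²/2) = 8 + (-7 + (½)*3²) = 8 + (-7 + (½)*9) = 8 + (-7 + 9/2) = 8 - 5/2 = 11/2 ≈ 5.5000)
D(a, p) = -170 (D(a, p) = (11/2)*(-30) - 5 = -165 - 5 = -170)
4020 - D(7, -54) = 4020 - 1*(-170) = 4020 + 170 = 4190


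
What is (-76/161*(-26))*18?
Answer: 35568/161 ≈ 220.92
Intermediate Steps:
(-76/161*(-26))*18 = (-76*1/161*(-26))*18 = -76/161*(-26)*18 = (1976/161)*18 = 35568/161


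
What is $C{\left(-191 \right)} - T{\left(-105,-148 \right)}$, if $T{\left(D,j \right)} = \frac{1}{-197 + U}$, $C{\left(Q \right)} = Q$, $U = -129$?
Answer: $- \frac{62265}{326} \approx -191.0$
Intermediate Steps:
$T{\left(D,j \right)} = - \frac{1}{326}$ ($T{\left(D,j \right)} = \frac{1}{-197 - 129} = \frac{1}{-326} = - \frac{1}{326}$)
$C{\left(-191 \right)} - T{\left(-105,-148 \right)} = -191 - - \frac{1}{326} = -191 + \frac{1}{326} = - \frac{62265}{326}$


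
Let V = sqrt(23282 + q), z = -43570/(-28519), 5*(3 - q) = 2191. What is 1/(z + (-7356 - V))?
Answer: -14954094076715/109933014698253853 + 813333361*sqrt(571170)/219866029396507706 ≈ -0.00013323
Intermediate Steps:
q = -2176/5 (q = 3 - 1/5*2191 = 3 - 2191/5 = -2176/5 ≈ -435.20)
z = 43570/28519 (z = -43570*(-1/28519) = 43570/28519 ≈ 1.5278)
V = sqrt(571170)/5 (V = sqrt(23282 - 2176/5) = sqrt(114234/5) = sqrt(571170)/5 ≈ 151.15)
1/(z + (-7356 - V)) = 1/(43570/28519 + (-7356 - sqrt(571170)/5)) = 1/(-209742194/28519 - sqrt(571170)/5)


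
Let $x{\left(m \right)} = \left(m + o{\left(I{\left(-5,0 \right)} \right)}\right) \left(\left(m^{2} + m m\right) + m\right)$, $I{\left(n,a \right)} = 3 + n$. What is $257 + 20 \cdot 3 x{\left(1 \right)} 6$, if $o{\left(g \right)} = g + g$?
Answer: $-2983$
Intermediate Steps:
$o{\left(g \right)} = 2 g$
$x{\left(m \right)} = \left(-4 + m\right) \left(m + 2 m^{2}\right)$ ($x{\left(m \right)} = \left(m + 2 \left(3 - 5\right)\right) \left(\left(m^{2} + m m\right) + m\right) = \left(m + 2 \left(-2\right)\right) \left(\left(m^{2} + m^{2}\right) + m\right) = \left(m - 4\right) \left(2 m^{2} + m\right) = \left(-4 + m\right) \left(m + 2 m^{2}\right)$)
$257 + 20 \cdot 3 x{\left(1 \right)} 6 = 257 + 20 \cdot 3 \cdot 1 \left(-4 - 7 + 2 \cdot 1^{2}\right) 6 = 257 + 20 \cdot 3 \cdot 1 \left(-4 - 7 + 2 \cdot 1\right) 6 = 257 + 20 \cdot 3 \cdot 1 \left(-4 - 7 + 2\right) 6 = 257 + 20 \cdot 3 \cdot 1 \left(-9\right) 6 = 257 + 20 \cdot 3 \left(-9\right) 6 = 257 + 20 \left(\left(-27\right) 6\right) = 257 + 20 \left(-162\right) = 257 - 3240 = -2983$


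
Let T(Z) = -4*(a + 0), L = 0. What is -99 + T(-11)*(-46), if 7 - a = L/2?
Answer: 1189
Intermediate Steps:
a = 7 (a = 7 - 0/2 = 7 - 1*0 = 7 + 0 = 7)
T(Z) = -28 (T(Z) = -4*(7 + 0) = -4*7 = -28)
-99 + T(-11)*(-46) = -99 - 28*(-46) = -99 + 1288 = 1189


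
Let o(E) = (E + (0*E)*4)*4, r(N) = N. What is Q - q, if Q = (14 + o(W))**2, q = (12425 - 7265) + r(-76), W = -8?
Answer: -4760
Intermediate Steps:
q = 5084 (q = (12425 - 7265) - 76 = 5160 - 76 = 5084)
o(E) = 4*E (o(E) = (E + 0*4)*4 = (E + 0)*4 = E*4 = 4*E)
Q = 324 (Q = (14 + 4*(-8))**2 = (14 - 32)**2 = (-18)**2 = 324)
Q - q = 324 - 1*5084 = 324 - 5084 = -4760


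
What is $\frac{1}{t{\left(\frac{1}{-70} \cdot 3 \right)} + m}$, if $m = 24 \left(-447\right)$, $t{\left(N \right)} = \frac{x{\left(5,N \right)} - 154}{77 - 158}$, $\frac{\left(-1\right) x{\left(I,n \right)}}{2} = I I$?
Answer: $- \frac{27}{289588} \approx -9.3236 \cdot 10^{-5}$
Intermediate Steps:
$x{\left(I,n \right)} = - 2 I^{2}$ ($x{\left(I,n \right)} = - 2 I I = - 2 I^{2}$)
$t{\left(N \right)} = \frac{68}{27}$ ($t{\left(N \right)} = \frac{- 2 \cdot 5^{2} - 154}{77 - 158} = \frac{\left(-2\right) 25 - 154}{-81} = \left(-50 - 154\right) \left(- \frac{1}{81}\right) = \left(-204\right) \left(- \frac{1}{81}\right) = \frac{68}{27}$)
$m = -10728$
$\frac{1}{t{\left(\frac{1}{-70} \cdot 3 \right)} + m} = \frac{1}{\frac{68}{27} - 10728} = \frac{1}{- \frac{289588}{27}} = - \frac{27}{289588}$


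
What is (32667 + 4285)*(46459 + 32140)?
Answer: 2904390248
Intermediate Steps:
(32667 + 4285)*(46459 + 32140) = 36952*78599 = 2904390248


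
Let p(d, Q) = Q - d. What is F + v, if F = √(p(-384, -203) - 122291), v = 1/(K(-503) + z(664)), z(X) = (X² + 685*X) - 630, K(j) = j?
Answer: 1/894603 + I*√122110 ≈ 1.1178e-6 + 349.44*I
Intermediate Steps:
z(X) = -630 + X² + 685*X
v = 1/894603 (v = 1/(-503 + (-630 + 664² + 685*664)) = 1/(-503 + (-630 + 440896 + 454840)) = 1/(-503 + 895106) = 1/894603 ≈ 1.1178e-6)
F = I*√122110 (F = √((-203 - 1*(-384)) - 122291) = √((-203 + 384) - 122291) = √(181 - 122291) = √(-122110) = I*√122110 ≈ 349.44*I)
F + v = I*√122110 + 1/894603 = 1/894603 + I*√122110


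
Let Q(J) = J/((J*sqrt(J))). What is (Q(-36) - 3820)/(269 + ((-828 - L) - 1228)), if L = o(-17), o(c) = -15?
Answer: 955/443 + I/10632 ≈ 2.1558 + 9.4056e-5*I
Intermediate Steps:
L = -15
Q(J) = 1/sqrt(J) (Q(J) = J/(J**(3/2)) = J/J**(3/2) = 1/sqrt(J))
(Q(-36) - 3820)/(269 + ((-828 - L) - 1228)) = (1/sqrt(-36) - 3820)/(269 + ((-828 - 1*(-15)) - 1228)) = (-I/6 - 3820)/(269 + ((-828 + 15) - 1228)) = (-3820 - I/6)/(269 + (-813 - 1228)) = (-3820 - I/6)/(269 - 2041) = (-3820 - I/6)/(-1772) = (-3820 - I/6)*(-1/1772) = 955/443 + I/10632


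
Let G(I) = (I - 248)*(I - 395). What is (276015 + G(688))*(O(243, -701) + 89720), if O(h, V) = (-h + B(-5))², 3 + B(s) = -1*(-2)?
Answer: 60438978360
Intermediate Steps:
B(s) = -1 (B(s) = -3 - 1*(-2) = -3 + 2 = -1)
O(h, V) = (-1 - h)² (O(h, V) = (-h - 1)² = (-1 - h)²)
G(I) = (-395 + I)*(-248 + I) (G(I) = (-248 + I)*(-395 + I) = (-395 + I)*(-248 + I))
(276015 + G(688))*(O(243, -701) + 89720) = (276015 + (97960 + 688² - 643*688))*((1 + 243)² + 89720) = (276015 + (97960 + 473344 - 442384))*(244² + 89720) = (276015 + 128920)*(59536 + 89720) = 404935*149256 = 60438978360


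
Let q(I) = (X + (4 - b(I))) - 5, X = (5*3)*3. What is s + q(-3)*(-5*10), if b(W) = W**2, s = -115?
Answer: -1865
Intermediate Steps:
X = 45 (X = 15*3 = 45)
q(I) = 44 - I**2 (q(I) = (45 + (4 - I**2)) - 5 = (49 - I**2) - 5 = 44 - I**2)
s + q(-3)*(-5*10) = -115 + (44 - 1*(-3)**2)*(-5*10) = -115 + (44 - 1*9)*(-50) = -115 + (44 - 9)*(-50) = -115 + 35*(-50) = -115 - 1750 = -1865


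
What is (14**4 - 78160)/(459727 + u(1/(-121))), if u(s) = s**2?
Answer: -18184122/210339469 ≈ -0.086451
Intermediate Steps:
(14**4 - 78160)/(459727 + u(1/(-121))) = (14**4 - 78160)/(459727 + (1/(-121))**2) = (38416 - 78160)/(459727 + (-1/121)**2) = -39744/(459727 + 1/14641) = -39744/6730863008/14641 = -39744*14641/6730863008 = -18184122/210339469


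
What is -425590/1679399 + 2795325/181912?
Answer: 4617046081595/305502830888 ≈ 15.113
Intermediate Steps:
-425590/1679399 + 2795325/181912 = 4617046081595/305502830888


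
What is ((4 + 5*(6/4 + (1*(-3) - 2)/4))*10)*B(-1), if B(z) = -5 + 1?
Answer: -210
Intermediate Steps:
B(z) = -4
((4 + 5*(6/4 + (1*(-3) - 2)/4))*10)*B(-1) = ((4 + 5*(6/4 + (1*(-3) - 2)/4))*10)*(-4) = ((4 + 5*(6*(1/4) + (-3 - 2)*(1/4)))*10)*(-4) = ((4 + 5*(3/2 - 5*1/4))*10)*(-4) = ((4 + 5*(3/2 - 5/4))*10)*(-4) = ((4 + 5*(1/4))*10)*(-4) = ((4 + 5/4)*10)*(-4) = ((21/4)*10)*(-4) = (105/2)*(-4) = -210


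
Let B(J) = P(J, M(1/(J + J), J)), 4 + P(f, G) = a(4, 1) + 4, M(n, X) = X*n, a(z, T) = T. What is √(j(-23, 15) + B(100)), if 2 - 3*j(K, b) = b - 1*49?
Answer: √13 ≈ 3.6056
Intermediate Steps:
j(K, b) = 17 - b/3 (j(K, b) = ⅔ - (b - 1*49)/3 = ⅔ - (b - 49)/3 = ⅔ - (-49 + b)/3 = ⅔ + (49/3 - b/3) = 17 - b/3)
P(f, G) = 1 (P(f, G) = -4 + (1 + 4) = -4 + 5 = 1)
B(J) = 1
√(j(-23, 15) + B(100)) = √((17 - ⅓*15) + 1) = √((17 - 5) + 1) = √(12 + 1) = √13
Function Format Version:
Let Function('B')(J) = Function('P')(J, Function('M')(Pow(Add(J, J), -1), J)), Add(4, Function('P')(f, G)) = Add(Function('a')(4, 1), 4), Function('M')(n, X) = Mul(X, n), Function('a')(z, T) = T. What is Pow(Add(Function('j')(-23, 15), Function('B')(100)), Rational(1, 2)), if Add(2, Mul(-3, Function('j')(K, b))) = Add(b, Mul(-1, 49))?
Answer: Pow(13, Rational(1, 2)) ≈ 3.6056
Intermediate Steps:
Function('j')(K, b) = Add(17, Mul(Rational(-1, 3), b)) (Function('j')(K, b) = Add(Rational(2, 3), Mul(Rational(-1, 3), Add(b, Mul(-1, 49)))) = Add(Rational(2, 3), Mul(Rational(-1, 3), Add(b, -49))) = Add(Rational(2, 3), Mul(Rational(-1, 3), Add(-49, b))) = Add(Rational(2, 3), Add(Rational(49, 3), Mul(Rational(-1, 3), b))) = Add(17, Mul(Rational(-1, 3), b)))
Function('P')(f, G) = 1 (Function('P')(f, G) = Add(-4, Add(1, 4)) = Add(-4, 5) = 1)
Function('B')(J) = 1
Pow(Add(Function('j')(-23, 15), Function('B')(100)), Rational(1, 2)) = Pow(Add(Add(17, Mul(Rational(-1, 3), 15)), 1), Rational(1, 2)) = Pow(Add(Add(17, -5), 1), Rational(1, 2)) = Pow(Add(12, 1), Rational(1, 2)) = Pow(13, Rational(1, 2))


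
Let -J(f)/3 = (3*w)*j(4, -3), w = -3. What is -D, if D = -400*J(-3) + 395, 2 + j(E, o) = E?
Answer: 21205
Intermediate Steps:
j(E, o) = -2 + E
J(f) = 54 (J(f) = -3*3*(-3)*(-2 + 4) = -(-27)*2 = -3*(-18) = 54)
D = -21205 (D = -400*54 + 395 = -21600 + 395 = -21205)
-D = -1*(-21205) = 21205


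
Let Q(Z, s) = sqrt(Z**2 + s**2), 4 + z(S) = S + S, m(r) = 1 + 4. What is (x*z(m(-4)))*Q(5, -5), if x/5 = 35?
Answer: 5250*sqrt(2) ≈ 7424.6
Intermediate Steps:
m(r) = 5
x = 175 (x = 5*35 = 175)
z(S) = -4 + 2*S (z(S) = -4 + (S + S) = -4 + 2*S)
(x*z(m(-4)))*Q(5, -5) = (175*(-4 + 2*5))*sqrt(5**2 + (-5)**2) = (175*(-4 + 10))*sqrt(25 + 25) = (175*6)*sqrt(50) = 1050*(5*sqrt(2)) = 5250*sqrt(2)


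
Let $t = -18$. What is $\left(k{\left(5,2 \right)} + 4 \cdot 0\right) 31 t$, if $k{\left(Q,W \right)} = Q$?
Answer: $-2790$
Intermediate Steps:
$\left(k{\left(5,2 \right)} + 4 \cdot 0\right) 31 t = \left(5 + 4 \cdot 0\right) 31 \left(-18\right) = \left(5 + 0\right) 31 \left(-18\right) = 5 \cdot 31 \left(-18\right) = 155 \left(-18\right) = -2790$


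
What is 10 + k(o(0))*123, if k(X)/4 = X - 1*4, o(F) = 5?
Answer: 502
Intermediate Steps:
k(X) = -16 + 4*X (k(X) = 4*(X - 1*4) = 4*(X - 4) = 4*(-4 + X) = -16 + 4*X)
10 + k(o(0))*123 = 10 + (-16 + 4*5)*123 = 10 + (-16 + 20)*123 = 10 + 4*123 = 10 + 492 = 502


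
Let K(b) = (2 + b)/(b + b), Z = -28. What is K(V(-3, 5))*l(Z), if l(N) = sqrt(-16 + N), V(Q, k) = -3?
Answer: I*sqrt(11)/3 ≈ 1.1055*I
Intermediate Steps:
K(b) = (2 + b)/(2*b) (K(b) = (2 + b)/((2*b)) = (2 + b)*(1/(2*b)) = (2 + b)/(2*b))
K(V(-3, 5))*l(Z) = ((1/2)*(2 - 3)/(-3))*sqrt(-16 - 28) = ((1/2)*(-1/3)*(-1))*sqrt(-44) = (2*I*sqrt(11))/6 = I*sqrt(11)/3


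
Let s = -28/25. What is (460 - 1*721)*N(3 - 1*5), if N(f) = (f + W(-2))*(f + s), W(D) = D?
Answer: -81432/25 ≈ -3257.3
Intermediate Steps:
s = -28/25 (s = -28*1/25 = -28/25 ≈ -1.1200)
N(f) = (-2 + f)*(-28/25 + f) (N(f) = (f - 2)*(f - 28/25) = (-2 + f)*(-28/25 + f))
(460 - 1*721)*N(3 - 1*5) = (460 - 1*721)*(56/25 + (3 - 1*5)² - 78*(3 - 1*5)/25) = (460 - 721)*(56/25 + (3 - 5)² - 78*(3 - 5)/25) = -261*(56/25 + (-2)² - 78/25*(-2)) = -261*(56/25 + 4 + 156/25) = -261*312/25 = -81432/25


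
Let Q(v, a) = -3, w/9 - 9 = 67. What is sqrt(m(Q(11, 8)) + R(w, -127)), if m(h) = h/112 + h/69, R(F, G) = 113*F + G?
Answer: sqrt(32003074299)/644 ≈ 277.79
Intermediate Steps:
w = 684 (w = 81 + 9*67 = 81 + 603 = 684)
R(F, G) = G + 113*F
m(h) = 181*h/7728 (m(h) = h*(1/112) + h*(1/69) = h/112 + h/69 = 181*h/7728)
sqrt(m(Q(11, 8)) + R(w, -127)) = sqrt((181/7728)*(-3) + (-127 + 113*684)) = sqrt(-181/2576 + (-127 + 77292)) = sqrt(-181/2576 + 77165) = sqrt(198776859/2576) = sqrt(32003074299)/644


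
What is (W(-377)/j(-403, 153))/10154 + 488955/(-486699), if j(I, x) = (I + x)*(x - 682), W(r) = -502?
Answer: -109433588971733/108928630447250 ≈ -1.0046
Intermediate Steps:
j(I, x) = (-682 + x)*(I + x) (j(I, x) = (I + x)*(-682 + x) = (-682 + x)*(I + x))
(W(-377)/j(-403, 153))/10154 + 488955/(-486699) = -502/(153**2 - 682*(-403) - 682*153 - 403*153)/10154 + 488955/(-486699) = -502/(23409 + 274846 - 104346 - 61659)*(1/10154) + 488955*(-1/486699) = -502/132250*(1/10154) - 162985/162233 = -502*1/132250*(1/10154) - 162985/162233 = -251/66125*1/10154 - 162985/162233 = -251/671433250 - 162985/162233 = -109433588971733/108928630447250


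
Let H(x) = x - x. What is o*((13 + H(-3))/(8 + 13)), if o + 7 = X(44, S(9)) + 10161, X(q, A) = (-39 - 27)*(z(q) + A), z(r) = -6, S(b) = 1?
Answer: 136292/21 ≈ 6490.1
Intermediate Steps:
H(x) = 0
X(q, A) = 396 - 66*A (X(q, A) = (-39 - 27)*(-6 + A) = -66*(-6 + A) = 396 - 66*A)
o = 10484 (o = -7 + ((396 - 66*1) + 10161) = -7 + ((396 - 66) + 10161) = -7 + (330 + 10161) = -7 + 10491 = 10484)
o*((13 + H(-3))/(8 + 13)) = 10484*((13 + 0)/(8 + 13)) = 10484*(13/21) = 136292/21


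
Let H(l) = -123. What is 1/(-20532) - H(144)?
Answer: 2525435/20532 ≈ 123.00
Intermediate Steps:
1/(-20532) - H(144) = 1/(-20532) - 1*(-123) = -1/20532 + 123 = 2525435/20532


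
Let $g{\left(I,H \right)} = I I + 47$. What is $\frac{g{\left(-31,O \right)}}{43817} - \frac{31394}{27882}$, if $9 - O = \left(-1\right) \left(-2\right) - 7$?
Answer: $- \frac{673742921}{610852797} \approx -1.103$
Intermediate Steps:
$O = 14$ ($O = 9 - \left(\left(-1\right) \left(-2\right) - 7\right) = 9 - \left(2 - 7\right) = 9 - -5 = 9 + 5 = 14$)
$g{\left(I,H \right)} = 47 + I^{2}$ ($g{\left(I,H \right)} = I^{2} + 47 = 47 + I^{2}$)
$\frac{g{\left(-31,O \right)}}{43817} - \frac{31394}{27882} = \frac{47 + \left(-31\right)^{2}}{43817} - \frac{31394}{27882} = \left(47 + 961\right) \frac{1}{43817} - \frac{15697}{13941} = 1008 \cdot \frac{1}{43817} - \frac{15697}{13941} = \frac{1008}{43817} - \frac{15697}{13941} = - \frac{673742921}{610852797}$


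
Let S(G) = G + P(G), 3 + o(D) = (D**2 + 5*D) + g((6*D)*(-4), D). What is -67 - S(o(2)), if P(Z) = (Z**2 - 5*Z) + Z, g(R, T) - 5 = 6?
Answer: -485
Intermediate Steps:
g(R, T) = 11 (g(R, T) = 5 + 6 = 11)
P(Z) = Z**2 - 4*Z
o(D) = 8 + D**2 + 5*D (o(D) = -3 + ((D**2 + 5*D) + 11) = -3 + (11 + D**2 + 5*D) = 8 + D**2 + 5*D)
S(G) = G + G*(-4 + G)
-67 - S(o(2)) = -67 - (8 + 2**2 + 5*2)*(-3 + (8 + 2**2 + 5*2)) = -67 - (8 + 4 + 10)*(-3 + (8 + 4 + 10)) = -67 - 22*(-3 + 22) = -67 - 22*19 = -67 - 1*418 = -67 - 418 = -485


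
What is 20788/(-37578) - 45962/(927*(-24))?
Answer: 105389051/69669612 ≈ 1.5127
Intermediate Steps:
20788/(-37578) - 45962/(927*(-24)) = 20788*(-1/37578) - 45962/(-22248) = -10394/18789 - 45962*(-1/22248) = -10394/18789 + 22981/11124 = 105389051/69669612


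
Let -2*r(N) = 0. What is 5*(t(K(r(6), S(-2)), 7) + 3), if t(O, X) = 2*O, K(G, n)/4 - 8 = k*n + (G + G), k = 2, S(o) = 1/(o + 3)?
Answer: 415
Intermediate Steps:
S(o) = 1/(3 + o)
r(N) = 0 (r(N) = -½*0 = 0)
K(G, n) = 32 + 8*G + 8*n (K(G, n) = 32 + 4*(2*n + (G + G)) = 32 + 4*(2*n + 2*G) = 32 + 4*(2*G + 2*n) = 32 + (8*G + 8*n) = 32 + 8*G + 8*n)
5*(t(K(r(6), S(-2)), 7) + 3) = 5*(2*(32 + 8*0 + 8/(3 - 2)) + 3) = 5*(2*(32 + 0 + 8/1) + 3) = 5*(2*(32 + 0 + 8*1) + 3) = 5*(2*(32 + 0 + 8) + 3) = 5*(2*40 + 3) = 5*(80 + 3) = 5*83 = 415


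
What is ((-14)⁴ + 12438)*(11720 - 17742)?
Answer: -306242788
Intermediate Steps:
((-14)⁴ + 12438)*(11720 - 17742) = (38416 + 12438)*(-6022) = 50854*(-6022) = -306242788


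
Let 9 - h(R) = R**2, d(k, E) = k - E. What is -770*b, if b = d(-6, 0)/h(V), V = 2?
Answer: 924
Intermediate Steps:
h(R) = 9 - R**2
b = -6/5 (b = (-6 - 1*0)/(9 - 1*2**2) = (-6 + 0)/(9 - 1*4) = -6/(9 - 4) = -6/5 ≈ -1.2000)
-770*b = -770*(-6/5) = 924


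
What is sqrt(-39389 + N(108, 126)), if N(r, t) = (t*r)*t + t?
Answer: sqrt(1675345) ≈ 1294.4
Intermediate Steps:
N(r, t) = t + r*t**2 (N(r, t) = (r*t)*t + t = r*t**2 + t = t + r*t**2)
sqrt(-39389 + N(108, 126)) = sqrt(-39389 + 126*(1 + 108*126)) = sqrt(-39389 + 126*(1 + 13608)) = sqrt(-39389 + 126*13609) = sqrt(-39389 + 1714734) = sqrt(1675345)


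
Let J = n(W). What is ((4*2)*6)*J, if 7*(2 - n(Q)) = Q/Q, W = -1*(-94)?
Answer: 624/7 ≈ 89.143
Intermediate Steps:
W = 94
n(Q) = 13/7 (n(Q) = 2 - Q/(7*Q) = 2 - ⅐*1 = 2 - ⅐ = 13/7)
J = 13/7 ≈ 1.8571
((4*2)*6)*J = ((4*2)*6)*(13/7) = (8*6)*(13/7) = 48*(13/7) = 624/7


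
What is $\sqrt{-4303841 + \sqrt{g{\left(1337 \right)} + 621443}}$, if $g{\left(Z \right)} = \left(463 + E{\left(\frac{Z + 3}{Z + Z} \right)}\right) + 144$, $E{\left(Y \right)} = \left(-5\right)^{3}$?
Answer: $\sqrt{-4303841 + 5 \sqrt{24877}} \approx 2074.4 i$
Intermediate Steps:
$E{\left(Y \right)} = -125$
$g{\left(Z \right)} = 482$ ($g{\left(Z \right)} = \left(463 - 125\right) + 144 = 338 + 144 = 482$)
$\sqrt{-4303841 + \sqrt{g{\left(1337 \right)} + 621443}} = \sqrt{-4303841 + \sqrt{482 + 621443}} = \sqrt{-4303841 + \sqrt{621925}} = \sqrt{-4303841 + 5 \sqrt{24877}}$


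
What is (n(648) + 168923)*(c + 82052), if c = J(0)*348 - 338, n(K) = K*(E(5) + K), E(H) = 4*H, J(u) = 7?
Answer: 50640376050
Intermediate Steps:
n(K) = K*(20 + K) (n(K) = K*(4*5 + K) = K*(20 + K))
c = 2098 (c = 7*348 - 338 = 2436 - 338 = 2098)
(n(648) + 168923)*(c + 82052) = (648*(20 + 648) + 168923)*(2098 + 82052) = (648*668 + 168923)*84150 = (432864 + 168923)*84150 = 601787*84150 = 50640376050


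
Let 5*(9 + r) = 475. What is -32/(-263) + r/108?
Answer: 13037/14202 ≈ 0.91797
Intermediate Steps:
r = 86 (r = -9 + (⅕)*475 = -9 + 95 = 86)
-32/(-263) + r/108 = -32/(-263) + 86/108 = -32*(-1/263) + 86*(1/108) = 32/263 + 43/54 = 13037/14202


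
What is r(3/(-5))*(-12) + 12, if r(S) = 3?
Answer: -24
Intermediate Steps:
r(3/(-5))*(-12) + 12 = 3*(-12) + 12 = -36 + 12 = -24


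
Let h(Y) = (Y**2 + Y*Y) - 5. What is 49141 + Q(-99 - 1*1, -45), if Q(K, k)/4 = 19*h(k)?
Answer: 356561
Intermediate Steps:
h(Y) = -5 + 2*Y**2 (h(Y) = (Y**2 + Y**2) - 5 = 2*Y**2 - 5 = -5 + 2*Y**2)
Q(K, k) = -380 + 152*k**2 (Q(K, k) = 4*(19*(-5 + 2*k**2)) = 4*(-95 + 38*k**2) = -380 + 152*k**2)
49141 + Q(-99 - 1*1, -45) = 49141 + (-380 + 152*(-45)**2) = 49141 + (-380 + 152*2025) = 49141 + (-380 + 307800) = 49141 + 307420 = 356561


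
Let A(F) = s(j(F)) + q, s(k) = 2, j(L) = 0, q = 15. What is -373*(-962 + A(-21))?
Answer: 352485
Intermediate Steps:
A(F) = 17 (A(F) = 2 + 15 = 17)
-373*(-962 + A(-21)) = -373*(-962 + 17) = -373*(-945) = 352485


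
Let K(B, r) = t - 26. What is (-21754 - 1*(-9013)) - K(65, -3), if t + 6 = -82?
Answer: -12627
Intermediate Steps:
t = -88 (t = -6 - 82 = -88)
K(B, r) = -114 (K(B, r) = -88 - 26 = -114)
(-21754 - 1*(-9013)) - K(65, -3) = (-21754 - 1*(-9013)) - 1*(-114) = (-21754 + 9013) + 114 = -12741 + 114 = -12627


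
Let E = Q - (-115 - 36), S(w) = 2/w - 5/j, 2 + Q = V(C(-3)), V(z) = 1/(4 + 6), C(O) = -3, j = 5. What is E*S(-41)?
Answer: -64113/410 ≈ -156.37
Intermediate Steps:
V(z) = ⅒ (V(z) = 1/10 = ⅒)
Q = -19/10 (Q = -2 + ⅒ = -19/10 ≈ -1.9000)
S(w) = -1 + 2/w (S(w) = 2/w - 5/5 = 2/w - 5*⅕ = 2/w - 1 = -1 + 2/w)
E = 1491/10 (E = -19/10 - (-115 - 36) = -19/10 - 1*(-151) = -19/10 + 151 = 1491/10 ≈ 149.10)
E*S(-41) = 1491*((2 - 1*(-41))/(-41))/10 = 1491*(-(2 + 41)/41)/10 = 1491*(-1/41*43)/10 = (1491/10)*(-43/41) = -64113/410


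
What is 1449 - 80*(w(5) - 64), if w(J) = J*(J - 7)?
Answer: 7369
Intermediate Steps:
w(J) = J*(-7 + J)
1449 - 80*(w(5) - 64) = 1449 - 80*(5*(-7 + 5) - 64) = 1449 - 80*(5*(-2) - 64) = 1449 - 80*(-10 - 64) = 1449 - 80*(-74) = 1449 - 1*(-5920) = 1449 + 5920 = 7369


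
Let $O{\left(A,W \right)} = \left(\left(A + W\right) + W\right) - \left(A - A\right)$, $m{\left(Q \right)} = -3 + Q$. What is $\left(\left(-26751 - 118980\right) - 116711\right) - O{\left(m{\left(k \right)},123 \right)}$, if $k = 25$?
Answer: $-262710$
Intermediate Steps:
$O{\left(A,W \right)} = A + 2 W$ ($O{\left(A,W \right)} = \left(A + 2 W\right) - 0 = \left(A + 2 W\right) + 0 = A + 2 W$)
$\left(\left(-26751 - 118980\right) - 116711\right) - O{\left(m{\left(k \right)},123 \right)} = \left(\left(-26751 - 118980\right) - 116711\right) - \left(\left(-3 + 25\right) + 2 \cdot 123\right) = \left(-145731 - 116711\right) - \left(22 + 246\right) = -262442 - 268 = -262710$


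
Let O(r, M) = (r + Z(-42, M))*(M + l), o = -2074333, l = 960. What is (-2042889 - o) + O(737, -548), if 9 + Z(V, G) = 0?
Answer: 331380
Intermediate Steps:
Z(V, G) = -9 (Z(V, G) = -9 + 0 = -9)
O(r, M) = (-9 + r)*(960 + M) (O(r, M) = (r - 9)*(M + 960) = (-9 + r)*(960 + M))
(-2042889 - o) + O(737, -548) = (-2042889 - 1*(-2074333)) + (-8640 - 9*(-548) + 960*737 - 548*737) = (-2042889 + 2074333) + (-8640 + 4932 + 707520 - 403876) = 31444 + 299936 = 331380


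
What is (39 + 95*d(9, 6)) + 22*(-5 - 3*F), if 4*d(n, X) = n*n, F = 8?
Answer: 5299/4 ≈ 1324.8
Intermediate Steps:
d(n, X) = n²/4 (d(n, X) = (n*n)/4 = n²/4)
(39 + 95*d(9, 6)) + 22*(-5 - 3*F) = (39 + 95*((¼)*9²)) + 22*(-5 - 3*8) = (39 + 95*((¼)*81)) + 22*(-5 - 24) = (39 + 95*(81/4)) + 22*(-29) = (39 + 7695/4) - 638 = 7851/4 - 638 = 5299/4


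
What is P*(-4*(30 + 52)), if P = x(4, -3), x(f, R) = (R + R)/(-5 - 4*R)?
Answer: 1968/7 ≈ 281.14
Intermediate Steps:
x(f, R) = 2*R/(-5 - 4*R) (x(f, R) = (2*R)/(-5 - 4*R) = 2*R/(-5 - 4*R))
P = -6/7 (P = -2*(-3)/(5 + 4*(-3)) = -2*(-3)/(5 - 12) = -2*(-3)/(-7) = -2*(-3)*(-⅐) = -6/7 ≈ -0.85714)
P*(-4*(30 + 52)) = -(-24)*(30 + 52)/7 = -(-24)*82/7 = -6/7*(-328) = 1968/7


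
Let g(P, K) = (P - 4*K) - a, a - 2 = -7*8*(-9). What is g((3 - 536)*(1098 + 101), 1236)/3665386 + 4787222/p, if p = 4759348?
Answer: 164540179577/198236903731 ≈ 0.83002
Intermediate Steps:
a = 506 (a = 2 - 7*8*(-9) = 2 - 56*(-9) = 2 + 504 = 506)
g(P, K) = -506 + P - 4*K (g(P, K) = (P - 4*K) - 1*506 = (P - 4*K) - 506 = -506 + P - 4*K)
g((3 - 536)*(1098 + 101), 1236)/3665386 + 4787222/p = (-506 + (3 - 536)*(1098 + 101) - 4*1236)/3665386 + 4787222/4759348 = (-506 - 533*1199 - 4944)*(1/3665386) + 4787222*(1/4759348) = (-506 - 639067 - 4944)*(1/3665386) + 217601/216334 = -644517*1/3665386 + 217601/216334 = -644517/3665386 + 217601/216334 = 164540179577/198236903731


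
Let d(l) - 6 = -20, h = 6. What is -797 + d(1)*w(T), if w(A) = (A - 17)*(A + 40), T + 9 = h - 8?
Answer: 10571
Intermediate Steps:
d(l) = -14 (d(l) = 6 - 20 = -14)
T = -11 (T = -9 + (6 - 8) = -9 - 2 = -11)
w(A) = (-17 + A)*(40 + A)
-797 + d(1)*w(T) = -797 - 14*(-680 + (-11)² + 23*(-11)) = -797 - 14*(-680 + 121 - 253) = -797 - 14*(-812) = -797 + 11368 = 10571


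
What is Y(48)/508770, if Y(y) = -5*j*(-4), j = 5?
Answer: 10/50877 ≈ 0.00019655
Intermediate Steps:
Y(y) = 100 (Y(y) = -5*5*(-4) = -25*(-4) = 100)
Y(48)/508770 = 100/508770 = 100*(1/508770) = 10/50877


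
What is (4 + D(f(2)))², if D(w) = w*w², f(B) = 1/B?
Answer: 1089/64 ≈ 17.016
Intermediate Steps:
D(w) = w³
(4 + D(f(2)))² = (4 + (1/2)³)² = (4 + (½)³)² = (4 + ⅛)² = (33/8)² = 1089/64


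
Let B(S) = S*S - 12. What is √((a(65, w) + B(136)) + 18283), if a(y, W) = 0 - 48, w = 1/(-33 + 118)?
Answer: √36719 ≈ 191.62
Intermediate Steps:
w = 1/85 ≈ 0.011765
a(y, W) = -48
B(S) = -12 + S² (B(S) = S² - 12 = -12 + S²)
√((a(65, w) + B(136)) + 18283) = √((-48 + (-12 + 136²)) + 18283) = √((-48 + (-12 + 18496)) + 18283) = √((-48 + 18484) + 18283) = √(18436 + 18283) = √36719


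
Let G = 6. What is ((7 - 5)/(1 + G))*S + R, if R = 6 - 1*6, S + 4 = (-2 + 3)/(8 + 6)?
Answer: -55/49 ≈ -1.1224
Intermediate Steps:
S = -55/14 (S = -4 + (-2 + 3)/(8 + 6) = -4 + 1/14 = -55/14 ≈ -3.9286)
R = 0 (R = 6 - 6 = 0)
((7 - 5)/(1 + G))*S + R = ((7 - 5)/(1 + 6))*(-55/14) + 0 = (2/7)*(-55/14) + 0 = -55/49 + 0 = -55/49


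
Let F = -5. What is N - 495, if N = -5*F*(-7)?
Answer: -670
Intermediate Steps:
N = -175 (N = -5*(-5)*(-7) = 25*(-7) = -175)
N - 495 = -175 - 495 = -670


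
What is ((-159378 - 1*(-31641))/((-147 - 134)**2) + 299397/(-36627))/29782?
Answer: -4719884936/14355442936459 ≈ -0.00032879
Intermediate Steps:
((-159378 - 1*(-31641))/((-147 - 134)**2) + 299397/(-36627))/29782 = ((-159378 + 31641)/((-281)**2) + 299397*(-1/36627))*(1/29782) = (-127737/78961 - 99799/12209)*(1/29782) = -9439769872/964034849*1/29782 = -4719884936/14355442936459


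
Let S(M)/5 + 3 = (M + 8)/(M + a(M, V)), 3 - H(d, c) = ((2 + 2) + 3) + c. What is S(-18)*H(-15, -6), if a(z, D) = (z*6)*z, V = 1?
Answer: -28940/963 ≈ -30.052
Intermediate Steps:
a(z, D) = 6*z**2 (a(z, D) = (6*z)*z = 6*z**2)
H(d, c) = -4 - c (H(d, c) = 3 - (((2 + 2) + 3) + c) = 3 - ((4 + 3) + c) = 3 - (7 + c) = 3 + (-7 - c) = -4 - c)
S(M) = -15 + 5*(8 + M)/(M + 6*M**2) (S(M) = -15 + 5*((M + 8)/(M + 6*M**2)) = -15 + 5*((8 + M)/(M + 6*M**2)) = -15 + 5*(8 + M)/(M + 6*M**2))
S(-18)*H(-15, -6) = (10*(4 - 1*(-18) - 9*(-18)**2)/(-18*(1 + 6*(-18))))*(-4 - 1*(-6)) = (10*(-1/18)*(4 + 18 - 9*324)/(1 - 108))*(-4 + 6) = (10*(-1/18)*(4 + 18 - 2916)/(-107))*2 = (10*(-1/18)*(-1/107)*(-2894))*2 = -14470/963*2 = -28940/963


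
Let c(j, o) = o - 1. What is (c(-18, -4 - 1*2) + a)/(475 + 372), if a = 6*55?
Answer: 323/847 ≈ 0.38135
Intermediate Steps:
c(j, o) = -1 + o
a = 330
(c(-18, -4 - 1*2) + a)/(475 + 372) = ((-1 + (-4 - 1*2)) + 330)/(475 + 372) = ((-1 + (-4 - 2)) + 330)/847 = ((-1 - 6) + 330)*(1/847) = (-7 + 330)*(1/847) = 323*(1/847) = 323/847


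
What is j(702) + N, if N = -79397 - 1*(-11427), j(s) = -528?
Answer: -68498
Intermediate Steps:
N = -67970 (N = -79397 + 11427 = -67970)
j(702) + N = -528 - 67970 = -68498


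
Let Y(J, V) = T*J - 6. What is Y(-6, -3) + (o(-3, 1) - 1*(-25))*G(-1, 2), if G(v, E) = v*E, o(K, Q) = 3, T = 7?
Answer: -104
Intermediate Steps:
Y(J, V) = -6 + 7*J (Y(J, V) = 7*J - 6 = -6 + 7*J)
G(v, E) = E*v
Y(-6, -3) + (o(-3, 1) - 1*(-25))*G(-1, 2) = (-6 + 7*(-6)) + (3 - 1*(-25))*(2*(-1)) = (-6 - 42) + (3 + 25)*(-2) = -48 + 28*(-2) = -48 - 56 = -104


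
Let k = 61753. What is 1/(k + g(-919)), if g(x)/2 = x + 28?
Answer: 1/59971 ≈ 1.6675e-5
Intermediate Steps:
g(x) = 56 + 2*x (g(x) = 2*(x + 28) = 2*(28 + x) = 56 + 2*x)
1/(k + g(-919)) = 1/(61753 + (56 + 2*(-919))) = 1/(61753 + (56 - 1838)) = 1/(61753 - 1782) = 1/59971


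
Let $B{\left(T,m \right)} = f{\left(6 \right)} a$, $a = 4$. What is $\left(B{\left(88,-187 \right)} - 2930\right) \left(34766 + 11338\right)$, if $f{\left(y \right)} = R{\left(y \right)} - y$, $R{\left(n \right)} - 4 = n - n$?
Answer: $-135453552$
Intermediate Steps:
$R{\left(n \right)} = 4$ ($R{\left(n \right)} = 4 + \left(n - n\right) = 4 + 0 = 4$)
$f{\left(y \right)} = 4 - y$
$B{\left(T,m \right)} = -8$ ($B{\left(T,m \right)} = \left(4 - 6\right) 4 = \left(-2\right) 4 = -8$)
$\left(B{\left(88,-187 \right)} - 2930\right) \left(34766 + 11338\right) = \left(-8 - 2930\right) \left(34766 + 11338\right) = \left(-2938\right) 46104 = -135453552$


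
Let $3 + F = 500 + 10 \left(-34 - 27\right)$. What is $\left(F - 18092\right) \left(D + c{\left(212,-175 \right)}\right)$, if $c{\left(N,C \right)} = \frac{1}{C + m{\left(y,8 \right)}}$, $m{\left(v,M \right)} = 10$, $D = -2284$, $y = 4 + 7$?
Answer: $\frac{124740991}{3} \approx 4.158 \cdot 10^{7}$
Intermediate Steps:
$y = 11$
$F = -113$ ($F = -3 + \left(500 + 10 \left(-34 - 27\right)\right) = -3 + \left(500 + 10 \left(-61\right)\right) = -3 + \left(500 - 610\right) = -3 - 110 = -113$)
$c{\left(N,C \right)} = \frac{1}{10 + C}$ ($c{\left(N,C \right)} = \frac{1}{C + 10} = \frac{1}{10 + C}$)
$\left(F - 18092\right) \left(D + c{\left(212,-175 \right)}\right) = \left(-113 - 18092\right) \left(-2284 + \frac{1}{10 - 175}\right) = - 18205 \left(-2284 + \frac{1}{-165}\right) = - 18205 \left(-2284 - \frac{1}{165}\right) = \left(-18205\right) \left(- \frac{376861}{165}\right) = \frac{124740991}{3}$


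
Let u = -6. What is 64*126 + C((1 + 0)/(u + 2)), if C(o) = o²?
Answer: 129025/16 ≈ 8064.1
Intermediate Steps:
64*126 + C((1 + 0)/(u + 2)) = 64*126 + ((1 + 0)/(-6 + 2))² = 8064 + (1/(-4))² = 8064 + (1*(-¼))² = 8064 + (-¼)² = 8064 + 1/16 = 129025/16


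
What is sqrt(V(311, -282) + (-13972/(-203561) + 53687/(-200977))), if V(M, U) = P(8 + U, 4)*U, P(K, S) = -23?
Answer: sqrt(10855392304631570758895763)/40911079097 ≈ 80.534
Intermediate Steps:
V(M, U) = -23*U
sqrt(V(311, -282) + (-13972/(-203561) + 53687/(-200977))) = sqrt(-23*(-282) + (-13972/(-203561) + 53687/(-200977))) = sqrt(6486 + (-13972*(-1/203561) + 53687*(-1/200977))) = sqrt(6486 + (13972/203561 - 53687/200977)) = sqrt(6486 - 8120528763/40911079097) = sqrt(265341138494379/40911079097) = sqrt(10855392304631570758895763)/40911079097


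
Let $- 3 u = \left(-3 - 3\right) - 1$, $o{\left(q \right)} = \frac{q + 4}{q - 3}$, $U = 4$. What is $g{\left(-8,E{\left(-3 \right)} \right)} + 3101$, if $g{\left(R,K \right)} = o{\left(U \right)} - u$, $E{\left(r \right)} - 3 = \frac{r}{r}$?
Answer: $\frac{9320}{3} \approx 3106.7$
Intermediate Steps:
$o{\left(q \right)} = \frac{4 + q}{-3 + q}$
$u = \frac{7}{3}$ ($u = - \frac{\left(-3 - 3\right) - 1}{3} = - \frac{-6 - 1}{3} = \left(- \frac{1}{3}\right) \left(-7\right) = \frac{7}{3} \approx 2.3333$)
$E{\left(r \right)} = 4$ ($E{\left(r \right)} = 3 + \frac{r}{r} = 3 + 1 = 4$)
$g{\left(R,K \right)} = \frac{17}{3}$ ($g{\left(R,K \right)} = \frac{4 + 4}{-3 + 4} - \frac{7}{3} = 1^{-1} \cdot 8 - \frac{7}{3} = 1 \cdot 8 - \frac{7}{3} = 8 - \frac{7}{3} = \frac{17}{3}$)
$g{\left(-8,E{\left(-3 \right)} \right)} + 3101 = \frac{17}{3} + 3101 = \frac{9320}{3}$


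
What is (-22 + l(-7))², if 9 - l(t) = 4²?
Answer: 841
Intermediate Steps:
l(t) = -7 (l(t) = 9 - 1*4² = 9 - 1*16 = 9 - 16 = -7)
(-22 + l(-7))² = (-22 - 7)² = (-29)² = 841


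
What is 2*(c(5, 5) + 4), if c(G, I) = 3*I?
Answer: 38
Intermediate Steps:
2*(c(5, 5) + 4) = 2*(3*5 + 4) = 2*(15 + 4) = 2*19 = 38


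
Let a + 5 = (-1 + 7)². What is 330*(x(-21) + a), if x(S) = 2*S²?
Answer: 301290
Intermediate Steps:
a = 31 (a = -5 + (-1 + 7)² = -5 + 6² = -5 + 36 = 31)
330*(x(-21) + a) = 330*(2*(-21)² + 31) = 330*(2*441 + 31) = 330*(882 + 31) = 330*913 = 301290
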